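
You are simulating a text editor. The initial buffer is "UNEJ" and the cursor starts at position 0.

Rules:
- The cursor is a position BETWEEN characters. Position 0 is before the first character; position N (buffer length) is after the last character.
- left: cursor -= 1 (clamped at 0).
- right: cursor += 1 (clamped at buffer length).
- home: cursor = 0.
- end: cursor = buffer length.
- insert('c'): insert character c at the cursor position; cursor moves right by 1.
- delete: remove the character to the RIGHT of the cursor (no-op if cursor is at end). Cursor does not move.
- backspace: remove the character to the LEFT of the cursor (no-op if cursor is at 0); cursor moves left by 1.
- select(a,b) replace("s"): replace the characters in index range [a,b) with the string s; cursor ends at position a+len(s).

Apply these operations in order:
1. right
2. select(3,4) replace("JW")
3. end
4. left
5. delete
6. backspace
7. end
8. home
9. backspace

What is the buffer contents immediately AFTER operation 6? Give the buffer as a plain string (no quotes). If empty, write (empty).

Answer: UNE

Derivation:
After op 1 (right): buf='UNEJ' cursor=1
After op 2 (select(3,4) replace("JW")): buf='UNEJW' cursor=5
After op 3 (end): buf='UNEJW' cursor=5
After op 4 (left): buf='UNEJW' cursor=4
After op 5 (delete): buf='UNEJ' cursor=4
After op 6 (backspace): buf='UNE' cursor=3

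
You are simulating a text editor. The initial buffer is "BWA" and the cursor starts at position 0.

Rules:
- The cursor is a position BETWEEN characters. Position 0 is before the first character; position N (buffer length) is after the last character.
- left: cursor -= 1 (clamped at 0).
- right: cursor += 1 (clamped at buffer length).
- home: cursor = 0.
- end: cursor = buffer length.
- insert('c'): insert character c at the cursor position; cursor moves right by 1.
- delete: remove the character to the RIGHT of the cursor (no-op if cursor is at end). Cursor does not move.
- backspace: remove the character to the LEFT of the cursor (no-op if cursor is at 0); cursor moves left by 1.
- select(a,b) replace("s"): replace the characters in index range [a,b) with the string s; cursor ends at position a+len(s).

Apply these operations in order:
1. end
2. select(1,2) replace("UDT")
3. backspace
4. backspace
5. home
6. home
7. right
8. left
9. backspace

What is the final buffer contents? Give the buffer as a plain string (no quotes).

Answer: BUA

Derivation:
After op 1 (end): buf='BWA' cursor=3
After op 2 (select(1,2) replace("UDT")): buf='BUDTA' cursor=4
After op 3 (backspace): buf='BUDA' cursor=3
After op 4 (backspace): buf='BUA' cursor=2
After op 5 (home): buf='BUA' cursor=0
After op 6 (home): buf='BUA' cursor=0
After op 7 (right): buf='BUA' cursor=1
After op 8 (left): buf='BUA' cursor=0
After op 9 (backspace): buf='BUA' cursor=0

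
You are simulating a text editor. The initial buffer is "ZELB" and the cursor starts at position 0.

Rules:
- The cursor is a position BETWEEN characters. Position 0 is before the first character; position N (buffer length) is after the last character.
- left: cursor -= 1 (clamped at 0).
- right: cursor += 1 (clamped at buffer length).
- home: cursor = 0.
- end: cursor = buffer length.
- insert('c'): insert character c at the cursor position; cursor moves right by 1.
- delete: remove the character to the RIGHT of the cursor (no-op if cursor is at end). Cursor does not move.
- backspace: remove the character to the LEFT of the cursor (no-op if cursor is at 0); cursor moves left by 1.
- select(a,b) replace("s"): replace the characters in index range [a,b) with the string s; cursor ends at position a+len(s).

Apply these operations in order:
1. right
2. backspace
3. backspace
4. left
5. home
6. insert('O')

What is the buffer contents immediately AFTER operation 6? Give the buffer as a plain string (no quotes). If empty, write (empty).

After op 1 (right): buf='ZELB' cursor=1
After op 2 (backspace): buf='ELB' cursor=0
After op 3 (backspace): buf='ELB' cursor=0
After op 4 (left): buf='ELB' cursor=0
After op 5 (home): buf='ELB' cursor=0
After op 6 (insert('O')): buf='OELB' cursor=1

Answer: OELB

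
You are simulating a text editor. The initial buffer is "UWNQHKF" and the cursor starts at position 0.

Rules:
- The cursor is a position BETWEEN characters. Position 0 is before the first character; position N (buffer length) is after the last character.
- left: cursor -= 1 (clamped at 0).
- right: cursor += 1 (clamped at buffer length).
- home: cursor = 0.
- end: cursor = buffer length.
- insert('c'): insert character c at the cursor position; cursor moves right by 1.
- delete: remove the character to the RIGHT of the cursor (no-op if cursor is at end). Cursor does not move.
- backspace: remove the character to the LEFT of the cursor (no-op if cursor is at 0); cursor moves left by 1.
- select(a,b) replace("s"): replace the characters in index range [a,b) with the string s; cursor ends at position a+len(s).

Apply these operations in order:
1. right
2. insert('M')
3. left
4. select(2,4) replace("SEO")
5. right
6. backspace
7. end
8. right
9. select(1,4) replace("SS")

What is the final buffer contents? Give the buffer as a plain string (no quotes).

Answer: USSOHKF

Derivation:
After op 1 (right): buf='UWNQHKF' cursor=1
After op 2 (insert('M')): buf='UMWNQHKF' cursor=2
After op 3 (left): buf='UMWNQHKF' cursor=1
After op 4 (select(2,4) replace("SEO")): buf='UMSEOQHKF' cursor=5
After op 5 (right): buf='UMSEOQHKF' cursor=6
After op 6 (backspace): buf='UMSEOHKF' cursor=5
After op 7 (end): buf='UMSEOHKF' cursor=8
After op 8 (right): buf='UMSEOHKF' cursor=8
After op 9 (select(1,4) replace("SS")): buf='USSOHKF' cursor=3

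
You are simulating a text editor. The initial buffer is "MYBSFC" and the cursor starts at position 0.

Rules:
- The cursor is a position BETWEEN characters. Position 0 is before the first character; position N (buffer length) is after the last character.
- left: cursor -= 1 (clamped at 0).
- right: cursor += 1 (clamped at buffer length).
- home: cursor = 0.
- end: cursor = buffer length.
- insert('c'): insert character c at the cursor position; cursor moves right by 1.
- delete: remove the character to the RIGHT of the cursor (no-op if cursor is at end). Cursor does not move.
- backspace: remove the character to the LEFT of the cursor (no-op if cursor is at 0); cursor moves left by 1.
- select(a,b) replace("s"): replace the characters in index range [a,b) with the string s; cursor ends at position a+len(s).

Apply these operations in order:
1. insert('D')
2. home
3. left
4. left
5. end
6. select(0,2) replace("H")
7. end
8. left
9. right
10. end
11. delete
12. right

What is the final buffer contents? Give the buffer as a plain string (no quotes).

After op 1 (insert('D')): buf='DMYBSFC' cursor=1
After op 2 (home): buf='DMYBSFC' cursor=0
After op 3 (left): buf='DMYBSFC' cursor=0
After op 4 (left): buf='DMYBSFC' cursor=0
After op 5 (end): buf='DMYBSFC' cursor=7
After op 6 (select(0,2) replace("H")): buf='HYBSFC' cursor=1
After op 7 (end): buf='HYBSFC' cursor=6
After op 8 (left): buf='HYBSFC' cursor=5
After op 9 (right): buf='HYBSFC' cursor=6
After op 10 (end): buf='HYBSFC' cursor=6
After op 11 (delete): buf='HYBSFC' cursor=6
After op 12 (right): buf='HYBSFC' cursor=6

Answer: HYBSFC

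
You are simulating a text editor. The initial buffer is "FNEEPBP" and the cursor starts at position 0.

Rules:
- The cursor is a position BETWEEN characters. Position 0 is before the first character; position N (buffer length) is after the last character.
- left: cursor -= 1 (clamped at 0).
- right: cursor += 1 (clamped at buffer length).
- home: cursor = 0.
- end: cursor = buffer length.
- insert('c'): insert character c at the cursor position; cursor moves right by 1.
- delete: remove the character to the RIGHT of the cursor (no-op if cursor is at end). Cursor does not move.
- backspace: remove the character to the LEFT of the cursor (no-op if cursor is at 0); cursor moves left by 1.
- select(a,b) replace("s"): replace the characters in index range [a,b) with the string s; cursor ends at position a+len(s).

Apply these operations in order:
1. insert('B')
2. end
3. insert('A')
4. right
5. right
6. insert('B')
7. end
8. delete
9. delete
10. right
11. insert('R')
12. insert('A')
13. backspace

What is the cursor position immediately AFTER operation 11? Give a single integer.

After op 1 (insert('B')): buf='BFNEEPBP' cursor=1
After op 2 (end): buf='BFNEEPBP' cursor=8
After op 3 (insert('A')): buf='BFNEEPBPA' cursor=9
After op 4 (right): buf='BFNEEPBPA' cursor=9
After op 5 (right): buf='BFNEEPBPA' cursor=9
After op 6 (insert('B')): buf='BFNEEPBPAB' cursor=10
After op 7 (end): buf='BFNEEPBPAB' cursor=10
After op 8 (delete): buf='BFNEEPBPAB' cursor=10
After op 9 (delete): buf='BFNEEPBPAB' cursor=10
After op 10 (right): buf='BFNEEPBPAB' cursor=10
After op 11 (insert('R')): buf='BFNEEPBPABR' cursor=11

Answer: 11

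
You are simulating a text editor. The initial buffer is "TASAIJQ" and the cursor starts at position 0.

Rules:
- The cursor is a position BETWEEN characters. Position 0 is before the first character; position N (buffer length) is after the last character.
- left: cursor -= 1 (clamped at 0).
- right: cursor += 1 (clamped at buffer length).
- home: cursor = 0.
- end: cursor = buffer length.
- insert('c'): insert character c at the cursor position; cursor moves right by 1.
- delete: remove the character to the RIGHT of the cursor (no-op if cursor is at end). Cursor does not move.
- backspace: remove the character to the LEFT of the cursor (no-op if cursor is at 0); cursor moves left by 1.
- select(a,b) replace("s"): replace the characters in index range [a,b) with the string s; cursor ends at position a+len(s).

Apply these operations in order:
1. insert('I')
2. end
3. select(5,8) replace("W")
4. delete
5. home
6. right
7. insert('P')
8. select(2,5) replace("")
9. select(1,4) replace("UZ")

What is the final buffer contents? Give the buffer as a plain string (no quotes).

Answer: IUZ

Derivation:
After op 1 (insert('I')): buf='ITASAIJQ' cursor=1
After op 2 (end): buf='ITASAIJQ' cursor=8
After op 3 (select(5,8) replace("W")): buf='ITASAW' cursor=6
After op 4 (delete): buf='ITASAW' cursor=6
After op 5 (home): buf='ITASAW' cursor=0
After op 6 (right): buf='ITASAW' cursor=1
After op 7 (insert('P')): buf='IPTASAW' cursor=2
After op 8 (select(2,5) replace("")): buf='IPAW' cursor=2
After op 9 (select(1,4) replace("UZ")): buf='IUZ' cursor=3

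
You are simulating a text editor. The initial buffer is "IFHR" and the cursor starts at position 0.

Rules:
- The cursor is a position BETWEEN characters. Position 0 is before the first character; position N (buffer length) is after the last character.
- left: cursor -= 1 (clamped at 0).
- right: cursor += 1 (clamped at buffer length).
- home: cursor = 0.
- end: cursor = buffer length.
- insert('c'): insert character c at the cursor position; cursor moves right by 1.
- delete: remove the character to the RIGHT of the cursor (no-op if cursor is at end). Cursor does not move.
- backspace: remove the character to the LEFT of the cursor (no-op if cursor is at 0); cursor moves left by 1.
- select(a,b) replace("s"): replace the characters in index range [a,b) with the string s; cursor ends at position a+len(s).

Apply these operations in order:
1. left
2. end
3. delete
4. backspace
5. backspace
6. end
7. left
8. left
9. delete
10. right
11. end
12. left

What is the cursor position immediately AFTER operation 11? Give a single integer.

After op 1 (left): buf='IFHR' cursor=0
After op 2 (end): buf='IFHR' cursor=4
After op 3 (delete): buf='IFHR' cursor=4
After op 4 (backspace): buf='IFH' cursor=3
After op 5 (backspace): buf='IF' cursor=2
After op 6 (end): buf='IF' cursor=2
After op 7 (left): buf='IF' cursor=1
After op 8 (left): buf='IF' cursor=0
After op 9 (delete): buf='F' cursor=0
After op 10 (right): buf='F' cursor=1
After op 11 (end): buf='F' cursor=1

Answer: 1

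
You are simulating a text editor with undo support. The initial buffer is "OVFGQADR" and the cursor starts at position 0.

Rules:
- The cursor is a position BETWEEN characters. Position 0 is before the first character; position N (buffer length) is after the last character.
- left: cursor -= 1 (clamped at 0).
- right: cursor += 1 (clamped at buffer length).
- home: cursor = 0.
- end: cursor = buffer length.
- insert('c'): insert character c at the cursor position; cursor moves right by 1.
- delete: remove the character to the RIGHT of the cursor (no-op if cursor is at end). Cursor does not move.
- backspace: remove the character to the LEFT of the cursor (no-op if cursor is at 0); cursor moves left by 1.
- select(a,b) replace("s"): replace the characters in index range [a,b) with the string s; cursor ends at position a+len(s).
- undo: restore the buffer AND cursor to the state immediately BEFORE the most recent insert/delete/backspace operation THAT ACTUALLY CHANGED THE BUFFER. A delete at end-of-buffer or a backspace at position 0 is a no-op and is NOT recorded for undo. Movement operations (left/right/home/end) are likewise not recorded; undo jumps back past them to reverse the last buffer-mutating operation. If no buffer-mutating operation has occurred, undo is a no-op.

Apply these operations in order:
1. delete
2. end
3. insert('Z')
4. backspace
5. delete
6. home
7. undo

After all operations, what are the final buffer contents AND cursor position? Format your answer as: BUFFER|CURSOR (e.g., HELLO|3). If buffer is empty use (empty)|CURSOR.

Answer: VFGQADRZ|8

Derivation:
After op 1 (delete): buf='VFGQADR' cursor=0
After op 2 (end): buf='VFGQADR' cursor=7
After op 3 (insert('Z')): buf='VFGQADRZ' cursor=8
After op 4 (backspace): buf='VFGQADR' cursor=7
After op 5 (delete): buf='VFGQADR' cursor=7
After op 6 (home): buf='VFGQADR' cursor=0
After op 7 (undo): buf='VFGQADRZ' cursor=8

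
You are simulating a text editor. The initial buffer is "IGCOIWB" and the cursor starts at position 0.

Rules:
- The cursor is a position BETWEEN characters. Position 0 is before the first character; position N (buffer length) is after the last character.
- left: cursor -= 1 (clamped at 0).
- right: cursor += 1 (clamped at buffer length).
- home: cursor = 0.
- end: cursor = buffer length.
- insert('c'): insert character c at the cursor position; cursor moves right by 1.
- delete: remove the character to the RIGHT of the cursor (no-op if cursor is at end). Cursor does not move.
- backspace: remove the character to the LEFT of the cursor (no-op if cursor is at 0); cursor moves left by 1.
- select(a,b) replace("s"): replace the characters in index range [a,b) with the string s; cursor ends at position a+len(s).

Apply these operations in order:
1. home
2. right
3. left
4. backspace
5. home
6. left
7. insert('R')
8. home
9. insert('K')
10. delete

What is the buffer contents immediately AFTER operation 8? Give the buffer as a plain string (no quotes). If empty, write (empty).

After op 1 (home): buf='IGCOIWB' cursor=0
After op 2 (right): buf='IGCOIWB' cursor=1
After op 3 (left): buf='IGCOIWB' cursor=0
After op 4 (backspace): buf='IGCOIWB' cursor=0
After op 5 (home): buf='IGCOIWB' cursor=0
After op 6 (left): buf='IGCOIWB' cursor=0
After op 7 (insert('R')): buf='RIGCOIWB' cursor=1
After op 8 (home): buf='RIGCOIWB' cursor=0

Answer: RIGCOIWB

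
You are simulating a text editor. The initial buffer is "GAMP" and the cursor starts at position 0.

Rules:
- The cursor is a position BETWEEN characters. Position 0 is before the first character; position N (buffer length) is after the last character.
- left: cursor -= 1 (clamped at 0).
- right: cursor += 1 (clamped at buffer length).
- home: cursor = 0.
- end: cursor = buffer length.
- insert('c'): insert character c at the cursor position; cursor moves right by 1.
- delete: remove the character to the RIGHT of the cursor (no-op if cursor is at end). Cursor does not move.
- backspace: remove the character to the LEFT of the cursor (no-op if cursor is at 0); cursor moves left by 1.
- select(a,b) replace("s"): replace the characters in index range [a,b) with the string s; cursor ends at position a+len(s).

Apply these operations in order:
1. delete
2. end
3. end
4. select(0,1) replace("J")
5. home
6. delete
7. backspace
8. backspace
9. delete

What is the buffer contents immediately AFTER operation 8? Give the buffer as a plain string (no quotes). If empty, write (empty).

Answer: MP

Derivation:
After op 1 (delete): buf='AMP' cursor=0
After op 2 (end): buf='AMP' cursor=3
After op 3 (end): buf='AMP' cursor=3
After op 4 (select(0,1) replace("J")): buf='JMP' cursor=1
After op 5 (home): buf='JMP' cursor=0
After op 6 (delete): buf='MP' cursor=0
After op 7 (backspace): buf='MP' cursor=0
After op 8 (backspace): buf='MP' cursor=0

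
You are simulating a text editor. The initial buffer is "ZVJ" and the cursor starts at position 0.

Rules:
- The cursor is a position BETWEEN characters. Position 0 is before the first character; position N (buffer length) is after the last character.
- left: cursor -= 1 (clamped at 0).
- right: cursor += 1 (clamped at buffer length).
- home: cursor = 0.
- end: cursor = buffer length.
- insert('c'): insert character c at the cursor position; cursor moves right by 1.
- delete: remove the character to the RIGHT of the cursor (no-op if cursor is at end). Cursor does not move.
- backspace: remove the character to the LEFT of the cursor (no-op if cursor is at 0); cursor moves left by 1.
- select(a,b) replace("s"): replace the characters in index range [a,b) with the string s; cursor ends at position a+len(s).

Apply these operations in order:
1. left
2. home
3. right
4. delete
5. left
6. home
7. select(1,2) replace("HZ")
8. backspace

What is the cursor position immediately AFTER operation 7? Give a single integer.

After op 1 (left): buf='ZVJ' cursor=0
After op 2 (home): buf='ZVJ' cursor=0
After op 3 (right): buf='ZVJ' cursor=1
After op 4 (delete): buf='ZJ' cursor=1
After op 5 (left): buf='ZJ' cursor=0
After op 6 (home): buf='ZJ' cursor=0
After op 7 (select(1,2) replace("HZ")): buf='ZHZ' cursor=3

Answer: 3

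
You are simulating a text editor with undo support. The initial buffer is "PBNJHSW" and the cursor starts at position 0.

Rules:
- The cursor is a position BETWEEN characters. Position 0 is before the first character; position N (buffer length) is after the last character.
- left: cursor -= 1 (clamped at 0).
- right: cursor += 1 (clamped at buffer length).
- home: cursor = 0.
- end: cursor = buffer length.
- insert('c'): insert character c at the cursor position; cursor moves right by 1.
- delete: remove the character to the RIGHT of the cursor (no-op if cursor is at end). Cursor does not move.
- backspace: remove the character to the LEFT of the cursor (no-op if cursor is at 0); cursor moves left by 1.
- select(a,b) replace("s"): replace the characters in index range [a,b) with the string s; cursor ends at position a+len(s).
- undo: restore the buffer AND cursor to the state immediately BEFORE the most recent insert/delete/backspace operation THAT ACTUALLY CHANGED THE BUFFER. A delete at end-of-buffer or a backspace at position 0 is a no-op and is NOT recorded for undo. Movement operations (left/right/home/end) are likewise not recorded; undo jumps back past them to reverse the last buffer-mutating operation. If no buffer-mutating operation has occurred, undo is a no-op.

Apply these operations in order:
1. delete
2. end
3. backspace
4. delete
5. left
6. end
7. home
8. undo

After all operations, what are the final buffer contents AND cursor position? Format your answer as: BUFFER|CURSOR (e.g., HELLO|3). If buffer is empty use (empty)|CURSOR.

Answer: BNJHSW|6

Derivation:
After op 1 (delete): buf='BNJHSW' cursor=0
After op 2 (end): buf='BNJHSW' cursor=6
After op 3 (backspace): buf='BNJHS' cursor=5
After op 4 (delete): buf='BNJHS' cursor=5
After op 5 (left): buf='BNJHS' cursor=4
After op 6 (end): buf='BNJHS' cursor=5
After op 7 (home): buf='BNJHS' cursor=0
After op 8 (undo): buf='BNJHSW' cursor=6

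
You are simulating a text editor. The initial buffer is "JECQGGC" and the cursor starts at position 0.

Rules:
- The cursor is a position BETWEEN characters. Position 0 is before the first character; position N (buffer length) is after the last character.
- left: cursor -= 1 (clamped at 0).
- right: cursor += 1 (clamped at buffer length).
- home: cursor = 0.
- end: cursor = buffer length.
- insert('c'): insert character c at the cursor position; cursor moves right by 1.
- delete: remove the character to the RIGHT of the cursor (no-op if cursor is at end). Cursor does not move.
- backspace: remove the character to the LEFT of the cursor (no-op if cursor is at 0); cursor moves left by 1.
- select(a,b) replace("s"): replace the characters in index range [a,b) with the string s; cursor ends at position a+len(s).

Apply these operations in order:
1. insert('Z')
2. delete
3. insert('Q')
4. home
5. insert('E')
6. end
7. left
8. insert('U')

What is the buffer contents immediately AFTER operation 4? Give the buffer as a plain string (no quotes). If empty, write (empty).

After op 1 (insert('Z')): buf='ZJECQGGC' cursor=1
After op 2 (delete): buf='ZECQGGC' cursor=1
After op 3 (insert('Q')): buf='ZQECQGGC' cursor=2
After op 4 (home): buf='ZQECQGGC' cursor=0

Answer: ZQECQGGC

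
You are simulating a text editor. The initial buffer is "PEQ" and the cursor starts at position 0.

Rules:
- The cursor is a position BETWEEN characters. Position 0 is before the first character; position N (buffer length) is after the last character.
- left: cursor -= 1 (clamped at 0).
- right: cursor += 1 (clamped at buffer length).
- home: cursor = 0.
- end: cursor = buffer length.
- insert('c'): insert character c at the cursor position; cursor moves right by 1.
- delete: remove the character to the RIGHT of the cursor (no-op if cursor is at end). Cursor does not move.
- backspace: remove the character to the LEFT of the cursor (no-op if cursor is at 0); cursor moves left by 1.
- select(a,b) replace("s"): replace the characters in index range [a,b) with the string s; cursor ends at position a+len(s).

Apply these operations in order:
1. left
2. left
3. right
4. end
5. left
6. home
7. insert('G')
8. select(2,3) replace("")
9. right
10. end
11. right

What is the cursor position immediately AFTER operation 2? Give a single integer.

After op 1 (left): buf='PEQ' cursor=0
After op 2 (left): buf='PEQ' cursor=0

Answer: 0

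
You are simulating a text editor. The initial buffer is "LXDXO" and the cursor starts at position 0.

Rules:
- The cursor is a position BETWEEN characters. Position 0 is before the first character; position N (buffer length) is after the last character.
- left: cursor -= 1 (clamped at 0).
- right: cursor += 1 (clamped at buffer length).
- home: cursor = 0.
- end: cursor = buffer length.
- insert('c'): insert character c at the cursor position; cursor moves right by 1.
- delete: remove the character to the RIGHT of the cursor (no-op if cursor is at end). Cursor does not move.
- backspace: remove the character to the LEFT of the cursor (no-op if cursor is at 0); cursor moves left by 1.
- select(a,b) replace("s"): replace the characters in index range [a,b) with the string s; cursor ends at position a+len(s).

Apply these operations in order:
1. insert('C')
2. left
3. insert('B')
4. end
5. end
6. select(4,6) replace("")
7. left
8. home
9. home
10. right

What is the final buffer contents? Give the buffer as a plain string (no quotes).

After op 1 (insert('C')): buf='CLXDXO' cursor=1
After op 2 (left): buf='CLXDXO' cursor=0
After op 3 (insert('B')): buf='BCLXDXO' cursor=1
After op 4 (end): buf='BCLXDXO' cursor=7
After op 5 (end): buf='BCLXDXO' cursor=7
After op 6 (select(4,6) replace("")): buf='BCLXO' cursor=4
After op 7 (left): buf='BCLXO' cursor=3
After op 8 (home): buf='BCLXO' cursor=0
After op 9 (home): buf='BCLXO' cursor=0
After op 10 (right): buf='BCLXO' cursor=1

Answer: BCLXO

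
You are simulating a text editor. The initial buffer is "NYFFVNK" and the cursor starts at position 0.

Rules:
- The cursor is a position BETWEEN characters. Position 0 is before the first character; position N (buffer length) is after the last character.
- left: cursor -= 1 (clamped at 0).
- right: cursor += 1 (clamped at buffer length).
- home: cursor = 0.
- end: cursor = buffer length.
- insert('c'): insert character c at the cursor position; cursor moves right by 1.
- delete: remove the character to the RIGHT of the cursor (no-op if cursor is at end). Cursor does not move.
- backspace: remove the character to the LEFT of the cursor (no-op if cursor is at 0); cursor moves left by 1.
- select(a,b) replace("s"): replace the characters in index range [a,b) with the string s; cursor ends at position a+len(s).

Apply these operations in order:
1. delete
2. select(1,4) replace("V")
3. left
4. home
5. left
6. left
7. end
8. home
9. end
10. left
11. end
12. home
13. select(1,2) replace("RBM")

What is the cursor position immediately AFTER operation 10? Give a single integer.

Answer: 3

Derivation:
After op 1 (delete): buf='YFFVNK' cursor=0
After op 2 (select(1,4) replace("V")): buf='YVNK' cursor=2
After op 3 (left): buf='YVNK' cursor=1
After op 4 (home): buf='YVNK' cursor=0
After op 5 (left): buf='YVNK' cursor=0
After op 6 (left): buf='YVNK' cursor=0
After op 7 (end): buf='YVNK' cursor=4
After op 8 (home): buf='YVNK' cursor=0
After op 9 (end): buf='YVNK' cursor=4
After op 10 (left): buf='YVNK' cursor=3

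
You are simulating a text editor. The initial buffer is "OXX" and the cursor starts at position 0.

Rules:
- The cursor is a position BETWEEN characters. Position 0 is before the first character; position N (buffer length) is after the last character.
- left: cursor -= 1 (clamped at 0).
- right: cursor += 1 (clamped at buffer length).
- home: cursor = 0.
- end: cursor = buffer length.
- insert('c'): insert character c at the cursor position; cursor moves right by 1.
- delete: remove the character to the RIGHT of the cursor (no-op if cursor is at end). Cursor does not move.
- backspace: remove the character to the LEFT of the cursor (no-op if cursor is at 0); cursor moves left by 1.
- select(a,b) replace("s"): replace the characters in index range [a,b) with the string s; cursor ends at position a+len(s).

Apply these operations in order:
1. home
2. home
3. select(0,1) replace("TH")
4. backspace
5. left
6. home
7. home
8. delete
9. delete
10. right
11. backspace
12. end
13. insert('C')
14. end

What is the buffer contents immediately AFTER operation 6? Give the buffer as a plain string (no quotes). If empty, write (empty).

After op 1 (home): buf='OXX' cursor=0
After op 2 (home): buf='OXX' cursor=0
After op 3 (select(0,1) replace("TH")): buf='THXX' cursor=2
After op 4 (backspace): buf='TXX' cursor=1
After op 5 (left): buf='TXX' cursor=0
After op 6 (home): buf='TXX' cursor=0

Answer: TXX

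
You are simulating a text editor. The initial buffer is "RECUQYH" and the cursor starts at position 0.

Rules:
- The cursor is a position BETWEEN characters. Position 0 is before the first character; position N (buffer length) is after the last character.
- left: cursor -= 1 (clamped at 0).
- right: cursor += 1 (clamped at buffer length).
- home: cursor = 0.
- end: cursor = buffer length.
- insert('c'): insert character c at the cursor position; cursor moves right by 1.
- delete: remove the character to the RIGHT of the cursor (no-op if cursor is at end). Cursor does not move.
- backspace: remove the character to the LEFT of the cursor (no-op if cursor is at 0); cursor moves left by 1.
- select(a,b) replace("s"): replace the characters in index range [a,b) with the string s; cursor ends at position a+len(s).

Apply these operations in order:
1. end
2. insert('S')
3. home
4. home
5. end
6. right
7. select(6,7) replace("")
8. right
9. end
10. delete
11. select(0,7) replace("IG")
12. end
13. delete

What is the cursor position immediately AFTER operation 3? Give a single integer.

Answer: 0

Derivation:
After op 1 (end): buf='RECUQYH' cursor=7
After op 2 (insert('S')): buf='RECUQYHS' cursor=8
After op 3 (home): buf='RECUQYHS' cursor=0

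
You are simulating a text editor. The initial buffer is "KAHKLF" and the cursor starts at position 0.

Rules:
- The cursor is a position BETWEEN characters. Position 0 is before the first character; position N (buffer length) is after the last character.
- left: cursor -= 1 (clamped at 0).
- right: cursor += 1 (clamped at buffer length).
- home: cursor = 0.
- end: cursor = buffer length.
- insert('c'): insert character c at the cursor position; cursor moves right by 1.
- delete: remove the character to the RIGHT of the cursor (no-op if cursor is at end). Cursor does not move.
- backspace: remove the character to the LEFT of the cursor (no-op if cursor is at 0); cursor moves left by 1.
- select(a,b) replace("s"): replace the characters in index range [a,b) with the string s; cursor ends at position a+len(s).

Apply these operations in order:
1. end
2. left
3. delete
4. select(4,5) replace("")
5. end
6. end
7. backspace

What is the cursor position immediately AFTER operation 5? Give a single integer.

After op 1 (end): buf='KAHKLF' cursor=6
After op 2 (left): buf='KAHKLF' cursor=5
After op 3 (delete): buf='KAHKL' cursor=5
After op 4 (select(4,5) replace("")): buf='KAHK' cursor=4
After op 5 (end): buf='KAHK' cursor=4

Answer: 4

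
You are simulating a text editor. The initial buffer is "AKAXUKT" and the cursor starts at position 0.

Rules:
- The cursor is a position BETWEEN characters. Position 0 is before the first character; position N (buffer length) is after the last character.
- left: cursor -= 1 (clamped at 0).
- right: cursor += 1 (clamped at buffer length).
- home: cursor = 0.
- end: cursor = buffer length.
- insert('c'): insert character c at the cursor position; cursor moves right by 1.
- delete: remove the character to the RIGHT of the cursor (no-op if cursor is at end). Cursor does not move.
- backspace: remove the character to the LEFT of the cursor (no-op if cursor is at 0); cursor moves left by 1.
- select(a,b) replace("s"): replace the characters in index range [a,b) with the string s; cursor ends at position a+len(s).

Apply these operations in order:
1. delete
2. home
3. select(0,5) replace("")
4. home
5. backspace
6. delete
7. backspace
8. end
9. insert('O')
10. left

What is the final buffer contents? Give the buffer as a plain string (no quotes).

Answer: O

Derivation:
After op 1 (delete): buf='KAXUKT' cursor=0
After op 2 (home): buf='KAXUKT' cursor=0
After op 3 (select(0,5) replace("")): buf='T' cursor=0
After op 4 (home): buf='T' cursor=0
After op 5 (backspace): buf='T' cursor=0
After op 6 (delete): buf='(empty)' cursor=0
After op 7 (backspace): buf='(empty)' cursor=0
After op 8 (end): buf='(empty)' cursor=0
After op 9 (insert('O')): buf='O' cursor=1
After op 10 (left): buf='O' cursor=0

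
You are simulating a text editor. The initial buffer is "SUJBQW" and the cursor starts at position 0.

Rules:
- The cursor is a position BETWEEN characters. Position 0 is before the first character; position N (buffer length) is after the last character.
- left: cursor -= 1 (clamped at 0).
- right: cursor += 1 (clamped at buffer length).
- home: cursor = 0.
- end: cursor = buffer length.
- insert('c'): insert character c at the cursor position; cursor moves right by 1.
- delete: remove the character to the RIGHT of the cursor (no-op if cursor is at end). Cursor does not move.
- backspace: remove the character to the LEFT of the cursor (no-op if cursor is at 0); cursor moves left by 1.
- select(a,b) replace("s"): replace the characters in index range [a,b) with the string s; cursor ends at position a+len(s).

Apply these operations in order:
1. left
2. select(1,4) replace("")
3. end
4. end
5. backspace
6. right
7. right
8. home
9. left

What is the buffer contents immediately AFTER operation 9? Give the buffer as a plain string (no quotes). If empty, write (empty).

After op 1 (left): buf='SUJBQW' cursor=0
After op 2 (select(1,4) replace("")): buf='SQW' cursor=1
After op 3 (end): buf='SQW' cursor=3
After op 4 (end): buf='SQW' cursor=3
After op 5 (backspace): buf='SQ' cursor=2
After op 6 (right): buf='SQ' cursor=2
After op 7 (right): buf='SQ' cursor=2
After op 8 (home): buf='SQ' cursor=0
After op 9 (left): buf='SQ' cursor=0

Answer: SQ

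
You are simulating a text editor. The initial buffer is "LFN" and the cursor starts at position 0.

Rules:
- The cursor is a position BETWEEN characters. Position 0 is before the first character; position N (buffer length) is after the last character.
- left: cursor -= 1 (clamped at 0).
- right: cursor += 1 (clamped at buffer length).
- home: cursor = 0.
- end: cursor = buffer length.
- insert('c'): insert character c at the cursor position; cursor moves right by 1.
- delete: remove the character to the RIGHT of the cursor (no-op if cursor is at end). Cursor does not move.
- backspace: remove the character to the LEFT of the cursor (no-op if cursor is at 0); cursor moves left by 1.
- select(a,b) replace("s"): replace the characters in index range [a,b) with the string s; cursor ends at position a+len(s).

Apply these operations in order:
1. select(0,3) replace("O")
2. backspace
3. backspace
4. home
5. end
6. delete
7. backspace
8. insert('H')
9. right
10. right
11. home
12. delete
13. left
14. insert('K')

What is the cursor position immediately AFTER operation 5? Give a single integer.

Answer: 0

Derivation:
After op 1 (select(0,3) replace("O")): buf='O' cursor=1
After op 2 (backspace): buf='(empty)' cursor=0
After op 3 (backspace): buf='(empty)' cursor=0
After op 4 (home): buf='(empty)' cursor=0
After op 5 (end): buf='(empty)' cursor=0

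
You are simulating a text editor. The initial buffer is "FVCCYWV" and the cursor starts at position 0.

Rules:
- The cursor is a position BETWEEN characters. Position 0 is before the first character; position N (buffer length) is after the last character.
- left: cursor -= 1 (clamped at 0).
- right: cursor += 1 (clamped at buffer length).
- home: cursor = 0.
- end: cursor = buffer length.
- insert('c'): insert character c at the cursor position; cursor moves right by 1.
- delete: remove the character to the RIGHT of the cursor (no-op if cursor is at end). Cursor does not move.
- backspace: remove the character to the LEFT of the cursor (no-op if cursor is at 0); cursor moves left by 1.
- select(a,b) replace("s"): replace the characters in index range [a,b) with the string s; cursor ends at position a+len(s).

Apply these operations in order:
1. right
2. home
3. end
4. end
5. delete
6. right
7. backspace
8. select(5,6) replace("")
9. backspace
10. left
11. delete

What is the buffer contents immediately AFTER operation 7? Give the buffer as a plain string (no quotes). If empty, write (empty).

Answer: FVCCYW

Derivation:
After op 1 (right): buf='FVCCYWV' cursor=1
After op 2 (home): buf='FVCCYWV' cursor=0
After op 3 (end): buf='FVCCYWV' cursor=7
After op 4 (end): buf='FVCCYWV' cursor=7
After op 5 (delete): buf='FVCCYWV' cursor=7
After op 6 (right): buf='FVCCYWV' cursor=7
After op 7 (backspace): buf='FVCCYW' cursor=6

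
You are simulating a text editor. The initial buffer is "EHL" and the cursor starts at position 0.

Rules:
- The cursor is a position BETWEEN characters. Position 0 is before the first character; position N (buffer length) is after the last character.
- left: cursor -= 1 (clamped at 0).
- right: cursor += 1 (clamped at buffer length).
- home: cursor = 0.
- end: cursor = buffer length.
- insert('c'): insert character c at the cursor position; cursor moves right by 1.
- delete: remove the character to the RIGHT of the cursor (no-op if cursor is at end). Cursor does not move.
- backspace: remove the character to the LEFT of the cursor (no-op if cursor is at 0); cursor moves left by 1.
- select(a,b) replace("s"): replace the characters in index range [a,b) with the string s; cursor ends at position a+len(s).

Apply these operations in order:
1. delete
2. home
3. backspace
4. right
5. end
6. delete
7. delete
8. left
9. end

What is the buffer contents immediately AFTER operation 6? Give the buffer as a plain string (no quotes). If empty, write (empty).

Answer: HL

Derivation:
After op 1 (delete): buf='HL' cursor=0
After op 2 (home): buf='HL' cursor=0
After op 3 (backspace): buf='HL' cursor=0
After op 4 (right): buf='HL' cursor=1
After op 5 (end): buf='HL' cursor=2
After op 6 (delete): buf='HL' cursor=2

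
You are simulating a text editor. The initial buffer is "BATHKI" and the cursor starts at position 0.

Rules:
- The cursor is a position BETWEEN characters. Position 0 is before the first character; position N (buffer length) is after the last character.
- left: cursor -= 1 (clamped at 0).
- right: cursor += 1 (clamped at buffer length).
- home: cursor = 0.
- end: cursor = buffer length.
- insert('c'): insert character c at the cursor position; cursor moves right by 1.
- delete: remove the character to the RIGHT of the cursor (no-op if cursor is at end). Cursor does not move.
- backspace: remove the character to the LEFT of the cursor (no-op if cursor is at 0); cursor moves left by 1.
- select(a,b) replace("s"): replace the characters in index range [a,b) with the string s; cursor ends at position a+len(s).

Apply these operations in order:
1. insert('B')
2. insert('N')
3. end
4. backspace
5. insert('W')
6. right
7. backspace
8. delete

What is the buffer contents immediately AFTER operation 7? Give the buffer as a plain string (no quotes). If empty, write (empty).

After op 1 (insert('B')): buf='BBATHKI' cursor=1
After op 2 (insert('N')): buf='BNBATHKI' cursor=2
After op 3 (end): buf='BNBATHKI' cursor=8
After op 4 (backspace): buf='BNBATHK' cursor=7
After op 5 (insert('W')): buf='BNBATHKW' cursor=8
After op 6 (right): buf='BNBATHKW' cursor=8
After op 7 (backspace): buf='BNBATHK' cursor=7

Answer: BNBATHK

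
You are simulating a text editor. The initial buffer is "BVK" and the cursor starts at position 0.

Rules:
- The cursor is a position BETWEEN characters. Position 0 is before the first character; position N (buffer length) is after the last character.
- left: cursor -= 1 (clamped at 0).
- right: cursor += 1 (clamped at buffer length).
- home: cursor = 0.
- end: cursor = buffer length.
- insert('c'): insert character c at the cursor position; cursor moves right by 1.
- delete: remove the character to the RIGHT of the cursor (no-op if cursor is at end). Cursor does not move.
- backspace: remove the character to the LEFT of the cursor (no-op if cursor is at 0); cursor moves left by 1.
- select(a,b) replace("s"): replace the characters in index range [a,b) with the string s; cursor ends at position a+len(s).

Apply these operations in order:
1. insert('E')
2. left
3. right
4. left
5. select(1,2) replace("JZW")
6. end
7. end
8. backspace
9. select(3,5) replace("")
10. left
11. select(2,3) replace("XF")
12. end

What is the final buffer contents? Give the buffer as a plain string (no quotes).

Answer: EJXF

Derivation:
After op 1 (insert('E')): buf='EBVK' cursor=1
After op 2 (left): buf='EBVK' cursor=0
After op 3 (right): buf='EBVK' cursor=1
After op 4 (left): buf='EBVK' cursor=0
After op 5 (select(1,2) replace("JZW")): buf='EJZWVK' cursor=4
After op 6 (end): buf='EJZWVK' cursor=6
After op 7 (end): buf='EJZWVK' cursor=6
After op 8 (backspace): buf='EJZWV' cursor=5
After op 9 (select(3,5) replace("")): buf='EJZ' cursor=3
After op 10 (left): buf='EJZ' cursor=2
After op 11 (select(2,3) replace("XF")): buf='EJXF' cursor=4
After op 12 (end): buf='EJXF' cursor=4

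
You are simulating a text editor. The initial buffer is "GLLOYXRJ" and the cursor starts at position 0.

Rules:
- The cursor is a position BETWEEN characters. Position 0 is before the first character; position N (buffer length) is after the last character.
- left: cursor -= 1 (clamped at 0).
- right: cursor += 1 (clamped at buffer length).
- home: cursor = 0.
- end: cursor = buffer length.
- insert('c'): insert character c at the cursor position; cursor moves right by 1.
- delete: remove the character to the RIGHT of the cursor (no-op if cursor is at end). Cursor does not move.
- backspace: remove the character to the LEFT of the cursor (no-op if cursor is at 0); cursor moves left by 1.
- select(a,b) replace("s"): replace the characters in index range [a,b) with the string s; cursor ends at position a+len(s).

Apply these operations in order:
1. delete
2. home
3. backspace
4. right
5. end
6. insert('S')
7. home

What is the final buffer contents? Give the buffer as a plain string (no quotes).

After op 1 (delete): buf='LLOYXRJ' cursor=0
After op 2 (home): buf='LLOYXRJ' cursor=0
After op 3 (backspace): buf='LLOYXRJ' cursor=0
After op 4 (right): buf='LLOYXRJ' cursor=1
After op 5 (end): buf='LLOYXRJ' cursor=7
After op 6 (insert('S')): buf='LLOYXRJS' cursor=8
After op 7 (home): buf='LLOYXRJS' cursor=0

Answer: LLOYXRJS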